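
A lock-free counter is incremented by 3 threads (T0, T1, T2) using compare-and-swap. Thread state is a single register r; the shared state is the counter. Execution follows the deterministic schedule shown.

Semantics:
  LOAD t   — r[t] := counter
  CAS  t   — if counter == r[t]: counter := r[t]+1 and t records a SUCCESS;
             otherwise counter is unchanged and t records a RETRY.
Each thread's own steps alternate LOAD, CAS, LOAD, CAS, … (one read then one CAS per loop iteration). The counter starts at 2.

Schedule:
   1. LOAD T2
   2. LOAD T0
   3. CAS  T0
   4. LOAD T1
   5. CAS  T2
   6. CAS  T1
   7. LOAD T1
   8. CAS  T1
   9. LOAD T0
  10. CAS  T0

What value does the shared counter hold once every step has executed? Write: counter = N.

T2 LOAD — after: cnt=2, r=2 — load
T0 LOAD — after: cnt=2, r=2 — load
T0 CAS — after: cnt=3, r=2 — ok
T1 LOAD — after: cnt=3, r=3 — load
T2 CAS — after: cnt=3, r=2 — retry
T1 CAS — after: cnt=4, r=3 — ok
T1 LOAD — after: cnt=4, r=4 — load
T1 CAS — after: cnt=5, r=4 — ok
T0 LOAD — after: cnt=5, r=5 — load
T0 CAS — after: cnt=6, r=5 — ok

counter = 6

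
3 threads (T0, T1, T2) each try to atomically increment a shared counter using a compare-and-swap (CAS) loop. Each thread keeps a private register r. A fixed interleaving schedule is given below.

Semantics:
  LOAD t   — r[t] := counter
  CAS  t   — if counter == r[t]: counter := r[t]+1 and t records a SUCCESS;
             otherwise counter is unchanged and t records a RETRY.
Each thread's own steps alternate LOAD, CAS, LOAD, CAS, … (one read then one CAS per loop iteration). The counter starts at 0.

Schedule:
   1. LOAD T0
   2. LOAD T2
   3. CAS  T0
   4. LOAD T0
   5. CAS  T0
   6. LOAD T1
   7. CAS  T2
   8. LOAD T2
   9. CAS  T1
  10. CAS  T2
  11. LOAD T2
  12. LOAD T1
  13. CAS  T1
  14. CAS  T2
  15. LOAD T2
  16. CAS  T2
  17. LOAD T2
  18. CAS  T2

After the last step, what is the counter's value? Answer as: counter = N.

counter = 6

[1] T0.load  rd  (counter 0, T0.r 0)
[2] T2.load  rd  (counter 0, T2.r 0)
[3] T0.cas  hit  (counter 1, T0.r 0)
[4] T0.load  rd  (counter 1, T0.r 1)
[5] T0.cas  hit  (counter 2, T0.r 1)
[6] T1.load  rd  (counter 2, T1.r 2)
[7] T2.cas  miss  (counter 2, T2.r 0)
[8] T2.load  rd  (counter 2, T2.r 2)
[9] T1.cas  hit  (counter 3, T1.r 2)
[10] T2.cas  miss  (counter 3, T2.r 2)
[11] T2.load  rd  (counter 3, T2.r 3)
[12] T1.load  rd  (counter 3, T1.r 3)
[13] T1.cas  hit  (counter 4, T1.r 3)
[14] T2.cas  miss  (counter 4, T2.r 3)
[15] T2.load  rd  (counter 4, T2.r 4)
[16] T2.cas  hit  (counter 5, T2.r 4)
[17] T2.load  rd  (counter 5, T2.r 5)
[18] T2.cas  hit  (counter 6, T2.r 5)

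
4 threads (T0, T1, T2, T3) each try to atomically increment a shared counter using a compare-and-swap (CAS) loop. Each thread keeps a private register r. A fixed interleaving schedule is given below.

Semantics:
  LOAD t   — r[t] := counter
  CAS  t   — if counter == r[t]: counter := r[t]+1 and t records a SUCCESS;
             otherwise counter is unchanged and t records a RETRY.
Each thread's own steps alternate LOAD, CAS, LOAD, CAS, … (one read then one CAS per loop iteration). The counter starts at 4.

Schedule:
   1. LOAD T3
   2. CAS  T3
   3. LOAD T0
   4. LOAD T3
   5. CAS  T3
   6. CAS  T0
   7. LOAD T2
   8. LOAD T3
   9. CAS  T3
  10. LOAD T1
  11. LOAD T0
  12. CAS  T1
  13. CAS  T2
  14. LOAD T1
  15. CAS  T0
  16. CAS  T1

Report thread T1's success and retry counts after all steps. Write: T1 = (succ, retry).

T1 = (2, 0)

   1) LOAD T3:  M=4  r_T3=4
   2) CAS  T3:  M=5  r_T3=4 ✓
   3) LOAD T0:  M=5  r_T0=5
   4) LOAD T3:  M=5  r_T3=5
   5) CAS  T3:  M=6  r_T3=5 ✓
   6) CAS  T0:  M=6  r_T0=5 ✗
   7) LOAD T2:  M=6  r_T2=6
   8) LOAD T3:  M=6  r_T3=6
   9) CAS  T3:  M=7  r_T3=6 ✓
  10) LOAD T1:  M=7  r_T1=7
  11) LOAD T0:  M=7  r_T0=7
  12) CAS  T1:  M=8  r_T1=7 ✓
  13) CAS  T2:  M=8  r_T2=6 ✗
  14) LOAD T1:  M=8  r_T1=8
  15) CAS  T0:  M=8  r_T0=7 ✗
  16) CAS  T1:  M=9  r_T1=8 ✓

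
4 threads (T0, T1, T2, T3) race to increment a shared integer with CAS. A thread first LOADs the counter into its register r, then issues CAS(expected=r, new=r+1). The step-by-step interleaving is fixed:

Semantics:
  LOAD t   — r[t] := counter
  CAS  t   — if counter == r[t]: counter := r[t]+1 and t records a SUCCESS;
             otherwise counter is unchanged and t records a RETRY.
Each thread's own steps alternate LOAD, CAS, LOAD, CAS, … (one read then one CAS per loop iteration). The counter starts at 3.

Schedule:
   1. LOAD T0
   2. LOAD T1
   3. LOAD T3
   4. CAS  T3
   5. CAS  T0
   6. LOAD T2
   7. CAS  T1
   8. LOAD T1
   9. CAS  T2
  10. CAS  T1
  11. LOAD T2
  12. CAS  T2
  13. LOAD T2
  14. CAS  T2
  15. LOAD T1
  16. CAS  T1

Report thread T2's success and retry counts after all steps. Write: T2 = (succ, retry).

   1) LOAD T0:  M=3  r_T0=3
   2) LOAD T1:  M=3  r_T1=3
   3) LOAD T3:  M=3  r_T3=3
   4) CAS  T3:  M=4  r_T3=3 ✓
   5) CAS  T0:  M=4  r_T0=3 ✗
   6) LOAD T2:  M=4  r_T2=4
   7) CAS  T1:  M=4  r_T1=3 ✗
   8) LOAD T1:  M=4  r_T1=4
   9) CAS  T2:  M=5  r_T2=4 ✓
  10) CAS  T1:  M=5  r_T1=4 ✗
  11) LOAD T2:  M=5  r_T2=5
  12) CAS  T2:  M=6  r_T2=5 ✓
  13) LOAD T2:  M=6  r_T2=6
  14) CAS  T2:  M=7  r_T2=6 ✓
  15) LOAD T1:  M=7  r_T1=7
  16) CAS  T1:  M=8  r_T1=7 ✓

T2 = (3, 0)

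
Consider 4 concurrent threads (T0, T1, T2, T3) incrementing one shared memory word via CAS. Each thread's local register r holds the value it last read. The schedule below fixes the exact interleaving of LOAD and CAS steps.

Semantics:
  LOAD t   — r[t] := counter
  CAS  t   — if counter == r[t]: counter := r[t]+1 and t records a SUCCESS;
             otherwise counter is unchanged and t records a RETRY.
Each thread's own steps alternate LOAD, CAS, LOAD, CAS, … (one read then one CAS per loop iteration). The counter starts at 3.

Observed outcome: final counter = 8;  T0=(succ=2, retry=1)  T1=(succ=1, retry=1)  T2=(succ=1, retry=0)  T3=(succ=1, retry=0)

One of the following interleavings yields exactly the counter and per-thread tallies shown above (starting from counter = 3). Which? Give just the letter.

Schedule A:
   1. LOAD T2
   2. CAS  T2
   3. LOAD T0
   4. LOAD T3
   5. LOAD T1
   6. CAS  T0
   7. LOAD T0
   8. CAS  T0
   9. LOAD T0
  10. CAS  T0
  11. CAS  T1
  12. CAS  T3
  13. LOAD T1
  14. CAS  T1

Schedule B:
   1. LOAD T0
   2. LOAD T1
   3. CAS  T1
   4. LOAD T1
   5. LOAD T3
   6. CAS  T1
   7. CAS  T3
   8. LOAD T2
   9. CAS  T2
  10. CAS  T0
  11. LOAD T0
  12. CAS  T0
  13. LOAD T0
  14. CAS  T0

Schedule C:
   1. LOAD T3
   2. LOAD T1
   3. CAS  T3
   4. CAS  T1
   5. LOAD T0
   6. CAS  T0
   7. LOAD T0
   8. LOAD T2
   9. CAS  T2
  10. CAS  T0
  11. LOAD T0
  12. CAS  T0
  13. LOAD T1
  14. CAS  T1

C

Simulating candidate C:
   1) LOAD T3:  M=3  r_T3=3
   2) LOAD T1:  M=3  r_T1=3
   3) CAS  T3:  M=4  r_T3=3 ✓
   4) CAS  T1:  M=4  r_T1=3 ✗
   5) LOAD T0:  M=4  r_T0=4
   6) CAS  T0:  M=5  r_T0=4 ✓
   7) LOAD T0:  M=5  r_T0=5
   8) LOAD T2:  M=5  r_T2=5
   9) CAS  T2:  M=6  r_T2=5 ✓
  10) CAS  T0:  M=6  r_T0=5 ✗
  11) LOAD T0:  M=6  r_T0=6
  12) CAS  T0:  M=7  r_T0=6 ✓
  13) LOAD T1:  M=7  r_T1=7
  14) CAS  T1:  M=8  r_T1=7 ✓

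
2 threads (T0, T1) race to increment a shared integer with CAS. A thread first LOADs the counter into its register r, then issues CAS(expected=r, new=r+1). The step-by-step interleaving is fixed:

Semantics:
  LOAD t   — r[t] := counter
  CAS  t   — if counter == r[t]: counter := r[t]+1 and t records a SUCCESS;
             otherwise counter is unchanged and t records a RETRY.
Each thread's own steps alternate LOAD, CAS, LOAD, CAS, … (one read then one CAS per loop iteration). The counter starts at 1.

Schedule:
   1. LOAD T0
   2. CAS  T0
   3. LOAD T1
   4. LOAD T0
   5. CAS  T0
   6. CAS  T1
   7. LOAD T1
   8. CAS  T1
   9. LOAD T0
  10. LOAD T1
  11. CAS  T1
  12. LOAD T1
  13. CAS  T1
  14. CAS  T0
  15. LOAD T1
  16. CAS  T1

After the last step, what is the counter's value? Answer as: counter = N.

counter = 7

#1 T0 reads 1
#2 T0 CAS(1→2) writes; counter now 2
#3 T1 reads 2
#4 T0 reads 2
#5 T0 CAS(2→3) writes; counter now 3
#6 T1 CAS(2→3) fails; counter now 3
#7 T1 reads 3
#8 T1 CAS(3→4) writes; counter now 4
#9 T0 reads 4
#10 T1 reads 4
#11 T1 CAS(4→5) writes; counter now 5
#12 T1 reads 5
#13 T1 CAS(5→6) writes; counter now 6
#14 T0 CAS(4→5) fails; counter now 6
#15 T1 reads 6
#16 T1 CAS(6→7) writes; counter now 7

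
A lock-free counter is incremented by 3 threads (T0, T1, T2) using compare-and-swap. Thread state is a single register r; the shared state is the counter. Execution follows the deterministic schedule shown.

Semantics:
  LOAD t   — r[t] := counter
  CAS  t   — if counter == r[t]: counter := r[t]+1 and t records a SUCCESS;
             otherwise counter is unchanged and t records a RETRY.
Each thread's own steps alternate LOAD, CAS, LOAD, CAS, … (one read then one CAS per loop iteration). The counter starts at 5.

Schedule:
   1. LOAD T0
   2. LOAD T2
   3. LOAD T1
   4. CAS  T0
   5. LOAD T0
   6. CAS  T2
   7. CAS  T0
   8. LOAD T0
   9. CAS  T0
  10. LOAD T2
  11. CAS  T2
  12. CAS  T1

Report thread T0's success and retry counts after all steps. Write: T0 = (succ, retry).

step 1: T0 LOAD ⇒ load; ctr=5 reg=5
step 2: T2 LOAD ⇒ load; ctr=5 reg=5
step 3: T1 LOAD ⇒ load; ctr=5 reg=5
step 4: T0 CAS ⇒ ok; ctr=6 reg=5
step 5: T0 LOAD ⇒ load; ctr=6 reg=6
step 6: T2 CAS ⇒ retry; ctr=6 reg=5
step 7: T0 CAS ⇒ ok; ctr=7 reg=6
step 8: T0 LOAD ⇒ load; ctr=7 reg=7
step 9: T0 CAS ⇒ ok; ctr=8 reg=7
step 10: T2 LOAD ⇒ load; ctr=8 reg=8
step 11: T2 CAS ⇒ ok; ctr=9 reg=8
step 12: T1 CAS ⇒ retry; ctr=9 reg=5

T0 = (3, 0)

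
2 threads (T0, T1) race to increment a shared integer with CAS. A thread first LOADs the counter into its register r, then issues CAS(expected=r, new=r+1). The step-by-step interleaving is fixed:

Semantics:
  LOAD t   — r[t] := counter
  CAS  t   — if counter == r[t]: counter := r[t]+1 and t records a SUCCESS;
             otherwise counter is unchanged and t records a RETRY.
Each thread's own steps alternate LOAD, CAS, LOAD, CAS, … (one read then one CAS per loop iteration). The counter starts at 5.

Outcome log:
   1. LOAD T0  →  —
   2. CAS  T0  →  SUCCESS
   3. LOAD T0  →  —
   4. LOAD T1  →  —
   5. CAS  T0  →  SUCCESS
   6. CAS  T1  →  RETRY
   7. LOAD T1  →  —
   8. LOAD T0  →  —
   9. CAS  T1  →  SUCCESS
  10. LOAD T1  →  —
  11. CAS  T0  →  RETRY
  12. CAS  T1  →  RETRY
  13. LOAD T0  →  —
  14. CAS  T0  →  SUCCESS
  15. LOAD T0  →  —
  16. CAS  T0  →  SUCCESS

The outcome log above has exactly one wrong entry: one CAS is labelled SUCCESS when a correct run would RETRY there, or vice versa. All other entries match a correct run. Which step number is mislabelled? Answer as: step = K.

step = 12

Re-executing:
T0 LOAD — after: cnt=5, r=5 — load
T0 CAS — after: cnt=6, r=5 — ok
T0 LOAD — after: cnt=6, r=6 — load
T1 LOAD — after: cnt=6, r=6 — load
T0 CAS — after: cnt=7, r=6 — ok
T1 CAS — after: cnt=7, r=6 — retry
T1 LOAD — after: cnt=7, r=7 — load
T0 LOAD — after: cnt=7, r=7 — load
T1 CAS — after: cnt=8, r=7 — ok
T1 LOAD — after: cnt=8, r=8 — load
T0 CAS — after: cnt=8, r=7 — retry
T1 CAS — after: cnt=9, r=8 — ok
T0 LOAD — after: cnt=9, r=9 — load
T0 CAS — after: cnt=10, r=9 — ok
T0 LOAD — after: cnt=10, r=10 — load
T0 CAS — after: cnt=11, r=10 — ok
Mismatch at 12.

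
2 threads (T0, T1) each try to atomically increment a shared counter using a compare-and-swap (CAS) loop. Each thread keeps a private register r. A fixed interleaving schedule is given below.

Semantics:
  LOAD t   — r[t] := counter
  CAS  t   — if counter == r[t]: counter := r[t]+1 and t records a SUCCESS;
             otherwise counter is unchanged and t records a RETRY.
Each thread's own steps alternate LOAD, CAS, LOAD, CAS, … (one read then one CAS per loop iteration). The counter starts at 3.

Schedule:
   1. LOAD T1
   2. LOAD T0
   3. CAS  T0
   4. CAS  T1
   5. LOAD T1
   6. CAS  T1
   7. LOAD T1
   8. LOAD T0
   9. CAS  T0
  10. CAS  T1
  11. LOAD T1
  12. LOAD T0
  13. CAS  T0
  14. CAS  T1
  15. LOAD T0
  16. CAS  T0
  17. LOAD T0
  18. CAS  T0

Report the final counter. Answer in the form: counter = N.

T1 LOAD — after: cnt=3, r=3 — load
T0 LOAD — after: cnt=3, r=3 — load
T0 CAS — after: cnt=4, r=3 — ok
T1 CAS — after: cnt=4, r=3 — retry
T1 LOAD — after: cnt=4, r=4 — load
T1 CAS — after: cnt=5, r=4 — ok
T1 LOAD — after: cnt=5, r=5 — load
T0 LOAD — after: cnt=5, r=5 — load
T0 CAS — after: cnt=6, r=5 — ok
T1 CAS — after: cnt=6, r=5 — retry
T1 LOAD — after: cnt=6, r=6 — load
T0 LOAD — after: cnt=6, r=6 — load
T0 CAS — after: cnt=7, r=6 — ok
T1 CAS — after: cnt=7, r=6 — retry
T0 LOAD — after: cnt=7, r=7 — load
T0 CAS — after: cnt=8, r=7 — ok
T0 LOAD — after: cnt=8, r=8 — load
T0 CAS — after: cnt=9, r=8 — ok

counter = 9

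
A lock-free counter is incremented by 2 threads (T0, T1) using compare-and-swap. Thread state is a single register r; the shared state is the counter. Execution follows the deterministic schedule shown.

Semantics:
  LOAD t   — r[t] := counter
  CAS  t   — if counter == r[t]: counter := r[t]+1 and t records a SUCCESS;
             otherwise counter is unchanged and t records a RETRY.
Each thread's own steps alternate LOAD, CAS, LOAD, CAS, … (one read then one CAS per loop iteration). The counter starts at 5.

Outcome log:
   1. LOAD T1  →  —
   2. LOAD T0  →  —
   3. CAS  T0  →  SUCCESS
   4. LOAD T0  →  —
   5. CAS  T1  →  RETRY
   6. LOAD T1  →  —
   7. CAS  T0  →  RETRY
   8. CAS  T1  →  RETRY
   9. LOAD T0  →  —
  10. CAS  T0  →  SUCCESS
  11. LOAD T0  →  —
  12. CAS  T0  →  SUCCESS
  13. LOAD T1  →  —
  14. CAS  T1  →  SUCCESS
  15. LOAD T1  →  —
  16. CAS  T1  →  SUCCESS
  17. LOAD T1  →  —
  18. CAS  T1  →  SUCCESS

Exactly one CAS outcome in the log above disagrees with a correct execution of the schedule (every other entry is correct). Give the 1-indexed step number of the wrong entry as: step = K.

step = 7

Correct run:
[1] T1.load  rd  (counter 5, T1.r 5)
[2] T0.load  rd  (counter 5, T0.r 5)
[3] T0.cas  hit  (counter 6, T0.r 5)
[4] T0.load  rd  (counter 6, T0.r 6)
[5] T1.cas  miss  (counter 6, T1.r 5)
[6] T1.load  rd  (counter 6, T1.r 6)
[7] T0.cas  hit  (counter 7, T0.r 6)
[8] T1.cas  miss  (counter 7, T1.r 6)
[9] T0.load  rd  (counter 7, T0.r 7)
[10] T0.cas  hit  (counter 8, T0.r 7)
[11] T0.load  rd  (counter 8, T0.r 8)
[12] T0.cas  hit  (counter 9, T0.r 8)
[13] T1.load  rd  (counter 9, T1.r 9)
[14] T1.cas  hit  (counter 10, T1.r 9)
[15] T1.load  rd  (counter 10, T1.r 10)
[16] T1.cas  hit  (counter 11, T1.r 10)
[17] T1.load  rd  (counter 11, T1.r 11)
[18] T1.cas  hit  (counter 12, T1.r 11)
Mismatch at 7.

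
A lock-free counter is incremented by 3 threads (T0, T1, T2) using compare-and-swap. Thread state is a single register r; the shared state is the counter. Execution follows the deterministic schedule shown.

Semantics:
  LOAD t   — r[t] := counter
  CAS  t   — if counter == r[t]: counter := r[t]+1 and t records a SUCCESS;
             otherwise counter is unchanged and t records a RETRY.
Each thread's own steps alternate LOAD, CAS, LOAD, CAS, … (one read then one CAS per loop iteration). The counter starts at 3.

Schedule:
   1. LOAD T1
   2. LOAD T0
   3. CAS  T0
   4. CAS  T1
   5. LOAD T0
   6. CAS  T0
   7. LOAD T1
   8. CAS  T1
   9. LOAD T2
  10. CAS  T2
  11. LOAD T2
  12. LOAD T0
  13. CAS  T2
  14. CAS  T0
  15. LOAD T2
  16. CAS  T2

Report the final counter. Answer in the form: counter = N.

1. LOAD T1 → mem=3 r[T1]=3 [LOAD]
2. LOAD T0 → mem=3 r[T0]=3 [LOAD]
3. CAS T0 → mem=4 r[T0]=3 [OK]
4. CAS T1 → mem=4 r[T1]=3 [RETRY]
5. LOAD T0 → mem=4 r[T0]=4 [LOAD]
6. CAS T0 → mem=5 r[T0]=4 [OK]
7. LOAD T1 → mem=5 r[T1]=5 [LOAD]
8. CAS T1 → mem=6 r[T1]=5 [OK]
9. LOAD T2 → mem=6 r[T2]=6 [LOAD]
10. CAS T2 → mem=7 r[T2]=6 [OK]
11. LOAD T2 → mem=7 r[T2]=7 [LOAD]
12. LOAD T0 → mem=7 r[T0]=7 [LOAD]
13. CAS T2 → mem=8 r[T2]=7 [OK]
14. CAS T0 → mem=8 r[T0]=7 [RETRY]
15. LOAD T2 → mem=8 r[T2]=8 [LOAD]
16. CAS T2 → mem=9 r[T2]=8 [OK]

counter = 9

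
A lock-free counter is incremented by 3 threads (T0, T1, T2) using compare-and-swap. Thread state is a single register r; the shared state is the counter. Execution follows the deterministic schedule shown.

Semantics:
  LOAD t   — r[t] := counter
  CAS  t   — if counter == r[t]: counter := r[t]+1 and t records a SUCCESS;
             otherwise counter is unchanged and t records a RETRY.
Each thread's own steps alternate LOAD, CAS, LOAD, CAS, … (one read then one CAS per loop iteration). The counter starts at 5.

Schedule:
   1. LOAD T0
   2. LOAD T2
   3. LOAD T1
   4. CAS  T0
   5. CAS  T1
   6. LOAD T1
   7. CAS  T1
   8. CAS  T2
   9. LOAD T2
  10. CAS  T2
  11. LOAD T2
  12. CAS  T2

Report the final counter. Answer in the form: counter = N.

counter = 9

T0 LOAD — after: cnt=5, r=5 — load
T2 LOAD — after: cnt=5, r=5 — load
T1 LOAD — after: cnt=5, r=5 — load
T0 CAS — after: cnt=6, r=5 — ok
T1 CAS — after: cnt=6, r=5 — retry
T1 LOAD — after: cnt=6, r=6 — load
T1 CAS — after: cnt=7, r=6 — ok
T2 CAS — after: cnt=7, r=5 — retry
T2 LOAD — after: cnt=7, r=7 — load
T2 CAS — after: cnt=8, r=7 — ok
T2 LOAD — after: cnt=8, r=8 — load
T2 CAS — after: cnt=9, r=8 — ok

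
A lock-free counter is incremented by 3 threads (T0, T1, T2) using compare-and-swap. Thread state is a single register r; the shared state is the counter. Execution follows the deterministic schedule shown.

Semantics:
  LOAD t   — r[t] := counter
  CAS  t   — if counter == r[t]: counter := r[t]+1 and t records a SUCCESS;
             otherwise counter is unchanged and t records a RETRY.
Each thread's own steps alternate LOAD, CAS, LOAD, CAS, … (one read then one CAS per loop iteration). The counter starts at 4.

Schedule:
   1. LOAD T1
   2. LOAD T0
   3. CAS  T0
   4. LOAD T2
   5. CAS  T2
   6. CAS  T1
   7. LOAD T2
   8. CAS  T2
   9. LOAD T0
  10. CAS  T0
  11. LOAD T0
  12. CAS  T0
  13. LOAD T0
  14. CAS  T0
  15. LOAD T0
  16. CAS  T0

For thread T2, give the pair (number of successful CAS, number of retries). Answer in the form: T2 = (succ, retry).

#1 T1 reads 4
#2 T0 reads 4
#3 T0 CAS(4→5) writes; counter now 5
#4 T2 reads 5
#5 T2 CAS(5→6) writes; counter now 6
#6 T1 CAS(4→5) fails; counter now 6
#7 T2 reads 6
#8 T2 CAS(6→7) writes; counter now 7
#9 T0 reads 7
#10 T0 CAS(7→8) writes; counter now 8
#11 T0 reads 8
#12 T0 CAS(8→9) writes; counter now 9
#13 T0 reads 9
#14 T0 CAS(9→10) writes; counter now 10
#15 T0 reads 10
#16 T0 CAS(10→11) writes; counter now 11

T2 = (2, 0)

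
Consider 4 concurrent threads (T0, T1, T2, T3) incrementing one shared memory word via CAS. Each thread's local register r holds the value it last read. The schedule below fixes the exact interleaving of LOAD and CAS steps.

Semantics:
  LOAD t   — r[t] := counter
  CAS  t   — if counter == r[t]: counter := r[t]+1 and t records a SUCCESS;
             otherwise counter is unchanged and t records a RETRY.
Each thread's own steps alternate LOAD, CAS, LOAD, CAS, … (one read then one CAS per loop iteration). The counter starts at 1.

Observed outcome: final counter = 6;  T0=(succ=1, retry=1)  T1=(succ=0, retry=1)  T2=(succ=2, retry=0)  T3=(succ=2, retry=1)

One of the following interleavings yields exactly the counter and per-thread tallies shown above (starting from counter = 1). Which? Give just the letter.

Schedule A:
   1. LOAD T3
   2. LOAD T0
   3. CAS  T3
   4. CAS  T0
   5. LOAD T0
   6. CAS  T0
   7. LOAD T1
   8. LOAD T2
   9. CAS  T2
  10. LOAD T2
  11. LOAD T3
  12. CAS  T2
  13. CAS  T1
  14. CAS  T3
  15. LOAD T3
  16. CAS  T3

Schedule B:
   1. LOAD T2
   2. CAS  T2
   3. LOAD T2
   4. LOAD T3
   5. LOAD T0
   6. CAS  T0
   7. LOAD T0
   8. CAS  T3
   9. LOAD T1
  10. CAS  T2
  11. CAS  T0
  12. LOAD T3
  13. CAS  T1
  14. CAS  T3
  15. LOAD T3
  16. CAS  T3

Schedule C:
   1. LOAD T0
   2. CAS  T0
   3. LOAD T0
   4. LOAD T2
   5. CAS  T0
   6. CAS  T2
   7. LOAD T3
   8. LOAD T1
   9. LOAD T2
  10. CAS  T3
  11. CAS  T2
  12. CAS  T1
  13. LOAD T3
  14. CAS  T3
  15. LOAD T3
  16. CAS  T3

Tracing schedule A:
step 1: T3 LOAD ⇒ load; ctr=1 reg=1
step 2: T0 LOAD ⇒ load; ctr=1 reg=1
step 3: T3 CAS ⇒ ok; ctr=2 reg=1
step 4: T0 CAS ⇒ retry; ctr=2 reg=1
step 5: T0 LOAD ⇒ load; ctr=2 reg=2
step 6: T0 CAS ⇒ ok; ctr=3 reg=2
step 7: T1 LOAD ⇒ load; ctr=3 reg=3
step 8: T2 LOAD ⇒ load; ctr=3 reg=3
step 9: T2 CAS ⇒ ok; ctr=4 reg=3
step 10: T2 LOAD ⇒ load; ctr=4 reg=4
step 11: T3 LOAD ⇒ load; ctr=4 reg=4
step 12: T2 CAS ⇒ ok; ctr=5 reg=4
step 13: T1 CAS ⇒ retry; ctr=5 reg=3
step 14: T3 CAS ⇒ retry; ctr=5 reg=4
step 15: T3 LOAD ⇒ load; ctr=5 reg=5
step 16: T3 CAS ⇒ ok; ctr=6 reg=5

A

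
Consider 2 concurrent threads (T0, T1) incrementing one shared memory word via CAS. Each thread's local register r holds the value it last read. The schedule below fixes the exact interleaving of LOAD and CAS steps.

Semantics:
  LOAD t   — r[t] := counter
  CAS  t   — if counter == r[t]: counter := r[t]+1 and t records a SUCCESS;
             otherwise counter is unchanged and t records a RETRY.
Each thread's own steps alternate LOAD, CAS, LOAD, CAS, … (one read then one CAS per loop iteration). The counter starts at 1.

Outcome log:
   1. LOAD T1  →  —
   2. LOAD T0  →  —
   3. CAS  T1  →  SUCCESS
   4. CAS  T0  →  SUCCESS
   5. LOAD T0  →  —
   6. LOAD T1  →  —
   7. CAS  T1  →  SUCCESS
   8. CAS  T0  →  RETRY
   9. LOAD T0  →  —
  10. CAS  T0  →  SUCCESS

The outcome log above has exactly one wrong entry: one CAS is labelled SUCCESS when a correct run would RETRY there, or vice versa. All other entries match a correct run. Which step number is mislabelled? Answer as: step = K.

step = 4

Correct run:
1. LOAD T1 → mem=1 r[T1]=1 [LOAD]
2. LOAD T0 → mem=1 r[T0]=1 [LOAD]
3. CAS T1 → mem=2 r[T1]=1 [OK]
4. CAS T0 → mem=2 r[T0]=1 [RETRY]
5. LOAD T0 → mem=2 r[T0]=2 [LOAD]
6. LOAD T1 → mem=2 r[T1]=2 [LOAD]
7. CAS T1 → mem=3 r[T1]=2 [OK]
8. CAS T0 → mem=3 r[T0]=2 [RETRY]
9. LOAD T0 → mem=3 r[T0]=3 [LOAD]
10. CAS T0 → mem=4 r[T0]=3 [OK]
Mismatch at 4.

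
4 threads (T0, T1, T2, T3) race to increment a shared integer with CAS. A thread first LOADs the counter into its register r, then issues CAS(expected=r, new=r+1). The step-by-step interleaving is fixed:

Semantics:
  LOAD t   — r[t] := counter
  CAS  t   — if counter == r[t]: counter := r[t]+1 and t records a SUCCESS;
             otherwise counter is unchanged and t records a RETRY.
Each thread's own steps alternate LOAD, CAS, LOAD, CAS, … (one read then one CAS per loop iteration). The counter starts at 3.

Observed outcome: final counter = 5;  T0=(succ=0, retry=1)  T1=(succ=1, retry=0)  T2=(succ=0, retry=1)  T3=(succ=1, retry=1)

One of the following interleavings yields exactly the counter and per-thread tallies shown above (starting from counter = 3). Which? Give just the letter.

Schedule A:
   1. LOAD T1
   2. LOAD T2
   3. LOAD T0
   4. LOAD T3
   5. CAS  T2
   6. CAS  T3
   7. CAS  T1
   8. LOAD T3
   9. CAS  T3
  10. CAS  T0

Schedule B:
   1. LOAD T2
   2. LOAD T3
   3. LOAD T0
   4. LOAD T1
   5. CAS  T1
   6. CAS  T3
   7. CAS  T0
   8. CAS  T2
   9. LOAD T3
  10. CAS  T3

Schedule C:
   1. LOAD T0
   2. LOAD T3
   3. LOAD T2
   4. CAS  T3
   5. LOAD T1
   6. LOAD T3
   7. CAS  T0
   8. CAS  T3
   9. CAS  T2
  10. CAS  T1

B

Tracing schedule B:
step 1: T2 LOAD ⇒ load; ctr=3 reg=3
step 2: T3 LOAD ⇒ load; ctr=3 reg=3
step 3: T0 LOAD ⇒ load; ctr=3 reg=3
step 4: T1 LOAD ⇒ load; ctr=3 reg=3
step 5: T1 CAS ⇒ ok; ctr=4 reg=3
step 6: T3 CAS ⇒ retry; ctr=4 reg=3
step 7: T0 CAS ⇒ retry; ctr=4 reg=3
step 8: T2 CAS ⇒ retry; ctr=4 reg=3
step 9: T3 LOAD ⇒ load; ctr=4 reg=4
step 10: T3 CAS ⇒ ok; ctr=5 reg=4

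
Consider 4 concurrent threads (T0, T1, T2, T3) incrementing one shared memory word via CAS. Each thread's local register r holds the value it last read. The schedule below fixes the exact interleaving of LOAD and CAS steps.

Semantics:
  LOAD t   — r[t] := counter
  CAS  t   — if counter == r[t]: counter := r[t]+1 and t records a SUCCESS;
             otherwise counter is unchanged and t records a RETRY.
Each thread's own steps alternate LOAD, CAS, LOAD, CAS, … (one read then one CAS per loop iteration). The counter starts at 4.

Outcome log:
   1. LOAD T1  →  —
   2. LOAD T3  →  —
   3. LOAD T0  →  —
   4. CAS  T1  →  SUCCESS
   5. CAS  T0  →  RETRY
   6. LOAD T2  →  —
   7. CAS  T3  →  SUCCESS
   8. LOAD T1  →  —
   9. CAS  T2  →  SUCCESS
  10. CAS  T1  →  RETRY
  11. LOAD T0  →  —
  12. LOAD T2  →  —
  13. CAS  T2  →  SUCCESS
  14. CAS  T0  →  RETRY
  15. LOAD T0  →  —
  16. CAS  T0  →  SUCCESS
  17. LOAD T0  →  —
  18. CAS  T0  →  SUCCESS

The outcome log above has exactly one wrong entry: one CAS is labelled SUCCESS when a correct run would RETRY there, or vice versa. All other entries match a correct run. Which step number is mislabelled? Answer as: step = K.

Correct run:
[1] T1.load  rd  (counter 4, T1.r 4)
[2] T3.load  rd  (counter 4, T3.r 4)
[3] T0.load  rd  (counter 4, T0.r 4)
[4] T1.cas  hit  (counter 5, T1.r 4)
[5] T0.cas  miss  (counter 5, T0.r 4)
[6] T2.load  rd  (counter 5, T2.r 5)
[7] T3.cas  miss  (counter 5, T3.r 4)
[8] T1.load  rd  (counter 5, T1.r 5)
[9] T2.cas  hit  (counter 6, T2.r 5)
[10] T1.cas  miss  (counter 6, T1.r 5)
[11] T0.load  rd  (counter 6, T0.r 6)
[12] T2.load  rd  (counter 6, T2.r 6)
[13] T2.cas  hit  (counter 7, T2.r 6)
[14] T0.cas  miss  (counter 7, T0.r 6)
[15] T0.load  rd  (counter 7, T0.r 7)
[16] T0.cas  hit  (counter 8, T0.r 7)
[17] T0.load  rd  (counter 8, T0.r 8)
[18] T0.cas  hit  (counter 9, T0.r 8)
Mismatch at 7.

step = 7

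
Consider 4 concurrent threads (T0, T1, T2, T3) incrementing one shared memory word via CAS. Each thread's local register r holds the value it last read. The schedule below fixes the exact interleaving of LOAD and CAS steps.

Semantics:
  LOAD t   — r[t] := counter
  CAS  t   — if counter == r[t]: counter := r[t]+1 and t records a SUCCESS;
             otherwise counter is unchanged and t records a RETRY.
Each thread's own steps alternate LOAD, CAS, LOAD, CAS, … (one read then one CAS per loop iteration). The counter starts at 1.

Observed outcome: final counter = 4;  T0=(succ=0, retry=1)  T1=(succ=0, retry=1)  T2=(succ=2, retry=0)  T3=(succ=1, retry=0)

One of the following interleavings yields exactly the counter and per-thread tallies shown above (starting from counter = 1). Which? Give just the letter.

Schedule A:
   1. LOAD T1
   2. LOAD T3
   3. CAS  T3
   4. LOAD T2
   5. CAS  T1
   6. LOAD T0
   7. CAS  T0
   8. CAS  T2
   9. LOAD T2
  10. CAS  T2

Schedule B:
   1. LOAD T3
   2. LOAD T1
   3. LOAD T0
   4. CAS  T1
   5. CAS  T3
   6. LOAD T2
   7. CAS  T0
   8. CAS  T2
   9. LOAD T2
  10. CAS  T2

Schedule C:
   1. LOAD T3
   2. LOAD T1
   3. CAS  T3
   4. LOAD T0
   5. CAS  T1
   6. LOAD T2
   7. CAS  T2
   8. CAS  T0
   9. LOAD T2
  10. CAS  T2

Simulating candidate C:
1. LOAD T3 → mem=1 r[T3]=1 [LOAD]
2. LOAD T1 → mem=1 r[T1]=1 [LOAD]
3. CAS T3 → mem=2 r[T3]=1 [OK]
4. LOAD T0 → mem=2 r[T0]=2 [LOAD]
5. CAS T1 → mem=2 r[T1]=1 [RETRY]
6. LOAD T2 → mem=2 r[T2]=2 [LOAD]
7. CAS T2 → mem=3 r[T2]=2 [OK]
8. CAS T0 → mem=3 r[T0]=2 [RETRY]
9. LOAD T2 → mem=3 r[T2]=3 [LOAD]
10. CAS T2 → mem=4 r[T2]=3 [OK]

C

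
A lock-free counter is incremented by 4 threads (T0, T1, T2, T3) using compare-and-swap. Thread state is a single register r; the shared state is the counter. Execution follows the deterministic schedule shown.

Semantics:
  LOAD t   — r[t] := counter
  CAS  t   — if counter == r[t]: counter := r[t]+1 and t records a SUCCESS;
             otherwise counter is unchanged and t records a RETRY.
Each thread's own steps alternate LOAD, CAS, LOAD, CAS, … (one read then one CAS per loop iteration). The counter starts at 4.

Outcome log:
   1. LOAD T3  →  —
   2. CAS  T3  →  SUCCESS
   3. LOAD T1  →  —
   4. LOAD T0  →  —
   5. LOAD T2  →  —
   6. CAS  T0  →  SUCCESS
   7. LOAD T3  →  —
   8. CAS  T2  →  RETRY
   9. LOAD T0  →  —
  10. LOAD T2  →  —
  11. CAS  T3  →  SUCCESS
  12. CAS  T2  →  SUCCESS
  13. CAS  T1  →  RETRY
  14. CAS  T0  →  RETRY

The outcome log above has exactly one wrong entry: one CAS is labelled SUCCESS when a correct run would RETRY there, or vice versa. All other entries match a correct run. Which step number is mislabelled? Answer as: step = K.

step = 12

Re-executing:
step 1: T3 LOAD ⇒ load; ctr=4 reg=4
step 2: T3 CAS ⇒ ok; ctr=5 reg=4
step 3: T1 LOAD ⇒ load; ctr=5 reg=5
step 4: T0 LOAD ⇒ load; ctr=5 reg=5
step 5: T2 LOAD ⇒ load; ctr=5 reg=5
step 6: T0 CAS ⇒ ok; ctr=6 reg=5
step 7: T3 LOAD ⇒ load; ctr=6 reg=6
step 8: T2 CAS ⇒ retry; ctr=6 reg=5
step 9: T0 LOAD ⇒ load; ctr=6 reg=6
step 10: T2 LOAD ⇒ load; ctr=6 reg=6
step 11: T3 CAS ⇒ ok; ctr=7 reg=6
step 12: T2 CAS ⇒ retry; ctr=7 reg=6
step 13: T1 CAS ⇒ retry; ctr=7 reg=5
step 14: T0 CAS ⇒ retry; ctr=7 reg=6
Mismatch at 12.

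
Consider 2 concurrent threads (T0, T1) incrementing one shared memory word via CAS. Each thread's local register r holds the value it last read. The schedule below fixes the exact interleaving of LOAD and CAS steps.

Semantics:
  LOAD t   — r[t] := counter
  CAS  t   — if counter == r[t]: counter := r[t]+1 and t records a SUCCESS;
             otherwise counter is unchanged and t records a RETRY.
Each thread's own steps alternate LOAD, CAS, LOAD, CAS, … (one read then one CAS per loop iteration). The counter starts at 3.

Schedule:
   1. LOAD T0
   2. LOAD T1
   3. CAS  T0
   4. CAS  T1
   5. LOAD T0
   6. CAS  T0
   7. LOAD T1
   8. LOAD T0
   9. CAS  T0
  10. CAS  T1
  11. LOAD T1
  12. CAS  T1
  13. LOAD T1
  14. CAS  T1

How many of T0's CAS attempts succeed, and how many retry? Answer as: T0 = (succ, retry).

step 1: T0 LOAD ⇒ load; ctr=3 reg=3
step 2: T1 LOAD ⇒ load; ctr=3 reg=3
step 3: T0 CAS ⇒ ok; ctr=4 reg=3
step 4: T1 CAS ⇒ retry; ctr=4 reg=3
step 5: T0 LOAD ⇒ load; ctr=4 reg=4
step 6: T0 CAS ⇒ ok; ctr=5 reg=4
step 7: T1 LOAD ⇒ load; ctr=5 reg=5
step 8: T0 LOAD ⇒ load; ctr=5 reg=5
step 9: T0 CAS ⇒ ok; ctr=6 reg=5
step 10: T1 CAS ⇒ retry; ctr=6 reg=5
step 11: T1 LOAD ⇒ load; ctr=6 reg=6
step 12: T1 CAS ⇒ ok; ctr=7 reg=6
step 13: T1 LOAD ⇒ load; ctr=7 reg=7
step 14: T1 CAS ⇒ ok; ctr=8 reg=7

T0 = (3, 0)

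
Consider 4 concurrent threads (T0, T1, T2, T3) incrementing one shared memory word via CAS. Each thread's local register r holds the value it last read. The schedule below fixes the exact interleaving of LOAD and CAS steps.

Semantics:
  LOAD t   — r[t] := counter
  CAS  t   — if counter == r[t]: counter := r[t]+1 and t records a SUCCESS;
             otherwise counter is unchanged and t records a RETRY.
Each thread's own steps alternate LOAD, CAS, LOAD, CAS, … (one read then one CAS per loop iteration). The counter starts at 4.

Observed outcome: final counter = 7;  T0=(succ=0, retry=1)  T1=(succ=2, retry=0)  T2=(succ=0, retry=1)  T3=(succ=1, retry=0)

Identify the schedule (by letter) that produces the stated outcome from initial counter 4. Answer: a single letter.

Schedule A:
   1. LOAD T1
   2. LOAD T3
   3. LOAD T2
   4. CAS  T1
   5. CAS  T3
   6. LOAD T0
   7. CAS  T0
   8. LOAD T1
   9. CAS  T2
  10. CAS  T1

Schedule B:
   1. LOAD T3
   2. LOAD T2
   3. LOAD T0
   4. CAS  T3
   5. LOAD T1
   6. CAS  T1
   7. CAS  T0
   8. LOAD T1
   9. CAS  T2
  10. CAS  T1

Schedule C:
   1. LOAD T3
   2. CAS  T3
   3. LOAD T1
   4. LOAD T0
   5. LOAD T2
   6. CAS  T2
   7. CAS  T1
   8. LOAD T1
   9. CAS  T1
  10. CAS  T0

B

Tracing schedule B:
   1) LOAD T3:  M=4  r_T3=4
   2) LOAD T2:  M=4  r_T2=4
   3) LOAD T0:  M=4  r_T0=4
   4) CAS  T3:  M=5  r_T3=4 ✓
   5) LOAD T1:  M=5  r_T1=5
   6) CAS  T1:  M=6  r_T1=5 ✓
   7) CAS  T0:  M=6  r_T0=4 ✗
   8) LOAD T1:  M=6  r_T1=6
   9) CAS  T2:  M=6  r_T2=4 ✗
  10) CAS  T1:  M=7  r_T1=6 ✓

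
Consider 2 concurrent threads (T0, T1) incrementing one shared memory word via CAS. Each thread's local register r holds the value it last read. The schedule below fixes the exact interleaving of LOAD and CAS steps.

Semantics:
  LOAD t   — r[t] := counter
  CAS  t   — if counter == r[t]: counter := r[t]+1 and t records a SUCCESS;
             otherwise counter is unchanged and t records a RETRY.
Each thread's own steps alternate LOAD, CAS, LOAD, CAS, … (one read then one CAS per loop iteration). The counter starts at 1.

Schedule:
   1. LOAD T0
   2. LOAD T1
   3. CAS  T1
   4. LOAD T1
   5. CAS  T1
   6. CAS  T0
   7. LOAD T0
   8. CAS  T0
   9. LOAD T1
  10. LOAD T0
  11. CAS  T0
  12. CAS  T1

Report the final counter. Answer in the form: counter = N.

step 1: T0 LOAD ⇒ load; ctr=1 reg=1
step 2: T1 LOAD ⇒ load; ctr=1 reg=1
step 3: T1 CAS ⇒ ok; ctr=2 reg=1
step 4: T1 LOAD ⇒ load; ctr=2 reg=2
step 5: T1 CAS ⇒ ok; ctr=3 reg=2
step 6: T0 CAS ⇒ retry; ctr=3 reg=1
step 7: T0 LOAD ⇒ load; ctr=3 reg=3
step 8: T0 CAS ⇒ ok; ctr=4 reg=3
step 9: T1 LOAD ⇒ load; ctr=4 reg=4
step 10: T0 LOAD ⇒ load; ctr=4 reg=4
step 11: T0 CAS ⇒ ok; ctr=5 reg=4
step 12: T1 CAS ⇒ retry; ctr=5 reg=4

counter = 5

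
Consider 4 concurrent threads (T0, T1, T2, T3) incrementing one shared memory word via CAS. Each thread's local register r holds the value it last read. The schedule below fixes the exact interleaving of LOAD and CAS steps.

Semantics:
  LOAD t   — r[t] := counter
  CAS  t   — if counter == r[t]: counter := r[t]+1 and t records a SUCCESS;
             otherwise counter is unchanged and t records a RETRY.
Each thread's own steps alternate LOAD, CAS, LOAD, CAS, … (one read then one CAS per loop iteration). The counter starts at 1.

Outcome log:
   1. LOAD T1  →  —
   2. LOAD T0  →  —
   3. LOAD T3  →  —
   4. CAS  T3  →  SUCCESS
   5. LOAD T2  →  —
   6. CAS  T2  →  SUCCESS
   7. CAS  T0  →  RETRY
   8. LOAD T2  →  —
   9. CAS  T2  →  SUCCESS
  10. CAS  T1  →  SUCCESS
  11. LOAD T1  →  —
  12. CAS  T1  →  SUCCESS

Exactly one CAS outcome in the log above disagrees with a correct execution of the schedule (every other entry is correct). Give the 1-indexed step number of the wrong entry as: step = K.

step = 10

Reference trace:
[1] T1.load  rd  (counter 1, T1.r 1)
[2] T0.load  rd  (counter 1, T0.r 1)
[3] T3.load  rd  (counter 1, T3.r 1)
[4] T3.cas  hit  (counter 2, T3.r 1)
[5] T2.load  rd  (counter 2, T2.r 2)
[6] T2.cas  hit  (counter 3, T2.r 2)
[7] T0.cas  miss  (counter 3, T0.r 1)
[8] T2.load  rd  (counter 3, T2.r 3)
[9] T2.cas  hit  (counter 4, T2.r 3)
[10] T1.cas  miss  (counter 4, T1.r 1)
[11] T1.load  rd  (counter 4, T1.r 4)
[12] T1.cas  hit  (counter 5, T1.r 4)
Log disagrees first at step 10.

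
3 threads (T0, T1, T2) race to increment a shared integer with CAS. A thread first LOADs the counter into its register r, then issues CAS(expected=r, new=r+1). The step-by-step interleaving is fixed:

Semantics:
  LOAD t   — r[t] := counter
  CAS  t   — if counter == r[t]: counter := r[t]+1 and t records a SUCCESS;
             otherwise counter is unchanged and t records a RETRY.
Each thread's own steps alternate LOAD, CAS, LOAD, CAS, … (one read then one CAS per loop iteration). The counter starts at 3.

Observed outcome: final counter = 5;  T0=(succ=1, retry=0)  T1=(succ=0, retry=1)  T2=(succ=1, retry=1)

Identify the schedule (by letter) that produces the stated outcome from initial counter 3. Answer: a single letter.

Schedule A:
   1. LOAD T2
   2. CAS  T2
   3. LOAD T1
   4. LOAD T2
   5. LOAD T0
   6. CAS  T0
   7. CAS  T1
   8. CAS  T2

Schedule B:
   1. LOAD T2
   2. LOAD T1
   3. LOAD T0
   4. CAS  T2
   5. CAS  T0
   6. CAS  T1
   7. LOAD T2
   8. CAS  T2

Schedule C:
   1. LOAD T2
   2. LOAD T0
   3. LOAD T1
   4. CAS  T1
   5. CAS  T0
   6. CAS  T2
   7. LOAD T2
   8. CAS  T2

A

Tracing schedule A:
#1 T2 reads 3
#2 T2 CAS(3→4) writes; counter now 4
#3 T1 reads 4
#4 T2 reads 4
#5 T0 reads 4
#6 T0 CAS(4→5) writes; counter now 5
#7 T1 CAS(4→5) fails; counter now 5
#8 T2 CAS(4→5) fails; counter now 5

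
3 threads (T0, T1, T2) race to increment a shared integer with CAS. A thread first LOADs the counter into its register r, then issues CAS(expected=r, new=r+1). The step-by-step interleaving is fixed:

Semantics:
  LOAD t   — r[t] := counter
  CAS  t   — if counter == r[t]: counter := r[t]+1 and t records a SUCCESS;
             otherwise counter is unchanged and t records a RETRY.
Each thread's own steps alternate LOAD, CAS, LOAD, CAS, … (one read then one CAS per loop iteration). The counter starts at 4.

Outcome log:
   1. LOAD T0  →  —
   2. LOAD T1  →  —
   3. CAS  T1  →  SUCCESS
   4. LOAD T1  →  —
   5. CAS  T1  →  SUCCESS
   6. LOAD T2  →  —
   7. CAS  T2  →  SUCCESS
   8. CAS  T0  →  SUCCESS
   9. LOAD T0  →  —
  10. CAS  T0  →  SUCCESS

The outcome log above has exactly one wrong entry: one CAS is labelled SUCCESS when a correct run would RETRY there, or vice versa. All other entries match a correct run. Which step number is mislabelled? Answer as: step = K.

step = 8

Re-executing:
[1] T0.load  rd  (counter 4, T0.r 4)
[2] T1.load  rd  (counter 4, T1.r 4)
[3] T1.cas  hit  (counter 5, T1.r 4)
[4] T1.load  rd  (counter 5, T1.r 5)
[5] T1.cas  hit  (counter 6, T1.r 5)
[6] T2.load  rd  (counter 6, T2.r 6)
[7] T2.cas  hit  (counter 7, T2.r 6)
[8] T0.cas  miss  (counter 7, T0.r 4)
[9] T0.load  rd  (counter 7, T0.r 7)
[10] T0.cas  hit  (counter 8, T0.r 7)
Log disagrees first at step 8.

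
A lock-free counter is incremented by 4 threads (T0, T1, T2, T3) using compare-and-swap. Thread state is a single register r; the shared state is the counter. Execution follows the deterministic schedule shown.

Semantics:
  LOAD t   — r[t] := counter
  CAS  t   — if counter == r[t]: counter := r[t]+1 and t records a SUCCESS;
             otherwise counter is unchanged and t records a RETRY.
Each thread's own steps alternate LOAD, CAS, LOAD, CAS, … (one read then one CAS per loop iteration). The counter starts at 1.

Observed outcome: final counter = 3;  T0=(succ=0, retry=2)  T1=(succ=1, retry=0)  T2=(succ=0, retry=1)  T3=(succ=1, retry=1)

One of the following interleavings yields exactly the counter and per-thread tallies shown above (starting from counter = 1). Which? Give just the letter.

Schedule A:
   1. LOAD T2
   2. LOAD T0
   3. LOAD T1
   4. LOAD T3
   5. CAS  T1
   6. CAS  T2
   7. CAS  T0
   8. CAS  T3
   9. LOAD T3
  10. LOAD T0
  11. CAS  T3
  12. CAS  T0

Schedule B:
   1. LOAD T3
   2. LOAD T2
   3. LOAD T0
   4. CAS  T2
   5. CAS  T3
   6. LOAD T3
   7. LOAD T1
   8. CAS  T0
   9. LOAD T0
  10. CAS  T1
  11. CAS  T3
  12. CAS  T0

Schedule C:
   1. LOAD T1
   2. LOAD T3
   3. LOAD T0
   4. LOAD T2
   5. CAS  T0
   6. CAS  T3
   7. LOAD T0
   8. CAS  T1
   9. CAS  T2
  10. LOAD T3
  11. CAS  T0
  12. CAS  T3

Run A:
   1) LOAD T2:  M=1  r_T2=1
   2) LOAD T0:  M=1  r_T0=1
   3) LOAD T1:  M=1  r_T1=1
   4) LOAD T3:  M=1  r_T3=1
   5) CAS  T1:  M=2  r_T1=1 ✓
   6) CAS  T2:  M=2  r_T2=1 ✗
   7) CAS  T0:  M=2  r_T0=1 ✗
   8) CAS  T3:  M=2  r_T3=1 ✗
   9) LOAD T3:  M=2  r_T3=2
  10) LOAD T0:  M=2  r_T0=2
  11) CAS  T3:  M=3  r_T3=2 ✓
  12) CAS  T0:  M=3  r_T0=2 ✗

A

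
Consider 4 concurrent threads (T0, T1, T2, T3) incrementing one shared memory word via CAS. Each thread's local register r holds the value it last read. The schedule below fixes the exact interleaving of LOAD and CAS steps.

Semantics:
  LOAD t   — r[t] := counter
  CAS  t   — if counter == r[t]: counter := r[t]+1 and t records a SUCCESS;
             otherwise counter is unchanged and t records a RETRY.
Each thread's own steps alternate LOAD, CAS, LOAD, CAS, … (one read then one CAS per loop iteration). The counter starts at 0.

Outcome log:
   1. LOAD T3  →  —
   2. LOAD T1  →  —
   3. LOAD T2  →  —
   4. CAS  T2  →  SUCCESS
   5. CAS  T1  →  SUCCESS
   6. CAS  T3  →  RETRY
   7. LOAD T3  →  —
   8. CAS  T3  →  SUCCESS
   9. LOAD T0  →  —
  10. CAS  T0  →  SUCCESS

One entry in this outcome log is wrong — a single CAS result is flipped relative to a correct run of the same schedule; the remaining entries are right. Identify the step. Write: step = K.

Reference trace:
1. LOAD T3 → mem=0 r[T3]=0 [LOAD]
2. LOAD T1 → mem=0 r[T1]=0 [LOAD]
3. LOAD T2 → mem=0 r[T2]=0 [LOAD]
4. CAS T2 → mem=1 r[T2]=0 [OK]
5. CAS T1 → mem=1 r[T1]=0 [RETRY]
6. CAS T3 → mem=1 r[T3]=0 [RETRY]
7. LOAD T3 → mem=1 r[T3]=1 [LOAD]
8. CAS T3 → mem=2 r[T3]=1 [OK]
9. LOAD T0 → mem=2 r[T0]=2 [LOAD]
10. CAS T0 → mem=3 r[T0]=2 [OK]
Mismatch at 5.

step = 5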